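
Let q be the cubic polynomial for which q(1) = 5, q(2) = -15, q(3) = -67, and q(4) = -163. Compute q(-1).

Write q(u) = au^3 + bu^2 + cu + d. Substituting each data point gives a linear system:
  a + b + c + d = 5
  8a + 4b + 2c + d = -15
  27a + 9b + 3c + d = -67
  64a + 16b + 4c + d = -163
Solving the system yields a = -2, b = -4, c = 6, d = 5.
So q(u) = -2u³ - 4u² + 6u + 5.
Then q(-1) = -3.

-3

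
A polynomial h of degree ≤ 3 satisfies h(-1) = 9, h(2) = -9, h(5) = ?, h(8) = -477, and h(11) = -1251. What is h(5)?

The 4 known points determine the degree-3 polynomial uniquely.
Write h(t) = at^3 + bt^2 + ct + d. Substituting each data point gives a linear system:
  -a + b - c + d = 9
  8a + 4b + 2c + d = -9
  512a + 64b + 8c + d = -477
  1331a + 121b + 11c + d = -1251
Solving the system yields a = -1, b = 1, c = -4, d = 3.
So h(t) = -t^3 + t^2 - 4t + 3.
Then h(5) = -117.

-117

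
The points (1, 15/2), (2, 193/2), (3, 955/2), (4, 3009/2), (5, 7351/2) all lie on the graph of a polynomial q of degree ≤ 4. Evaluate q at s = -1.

19/2

Using the Lagrange interpolation formula with nodes 1, 2, 3, 4, 5:
  L_0(s) = (s - 2)(s - 3)(s - 4)(s - 5) / 24
  L_1(s) = (s - 1)(s - 3)(s - 4)(s - 5) / -6
  L_2(s) = (s - 1)(s - 2)(s - 4)(s - 5) / 4
  L_3(s) = (s - 1)(s - 2)(s - 3)(s - 5) / -6
  L_4(s) = (s - 1)(s - 2)(s - 3)(s - 4) / 24
Then q(s) = 15/2·L_0(s) + 193/2·L_1(s) + 955/2·L_2(s) + 3009/2·L_3(s) + 7351/2·L_4(s).
Expanding and collecting terms gives q(s) = 6s⁴ - s³ + 2s² + 1/2.
Evaluating at s = -1: q(-1) = 19/2.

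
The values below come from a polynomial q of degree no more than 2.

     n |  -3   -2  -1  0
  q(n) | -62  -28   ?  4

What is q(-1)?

-6

On equispaced nodes a degree-2 polynomial has vanishing third forward difference, so
  - q(-3) + 3·q(-2) - 3·q(-1) + q(0) = 0.
Substituting the known values and solving for q(-1):
  -3·q(-1) = 18
  q(-1) = -6.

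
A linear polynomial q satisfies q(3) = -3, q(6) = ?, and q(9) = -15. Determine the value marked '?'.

The 2 known points determine the degree-1 polynomial uniquely.
Write q(u) = au + b. Substituting each data point gives a linear system:
  3a + b = -3
  9a + b = -15
Solving the system yields a = -2, b = 3.
So q(u) = -2u + 3.
Then q(6) = -9.

-9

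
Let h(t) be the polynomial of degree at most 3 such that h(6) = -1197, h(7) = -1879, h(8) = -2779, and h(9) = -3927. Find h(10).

-5353

Using the Lagrange interpolation formula with nodes 6, 7, 8, 9:
  L_0(t) = (t - 7)(t - 8)(t - 9) / -6
  L_1(t) = (t - 6)(t - 8)(t - 9) / 2
  L_2(t) = (t - 6)(t - 7)(t - 9) / -2
  L_3(t) = (t - 6)(t - 7)(t - 8) / 6
Then h(t) = -1197·L_0(t) - 1879·L_1(t) - 2779·L_2(t) - 3927·L_3(t).
Expanding and collecting terms gives h(t) = -5t³ - 4t² + 5t - 3.
Evaluating at t = 10: h(10) = -5353.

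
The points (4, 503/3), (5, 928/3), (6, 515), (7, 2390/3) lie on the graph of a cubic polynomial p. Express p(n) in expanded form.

Using the Lagrange interpolation formula with nodes 4, 5, 6, 7:
  L_0(n) = (n - 5)(n - 6)(n - 7) / -6
  L_1(n) = (n - 4)(n - 6)(n - 7) / 2
  L_2(n) = (n - 4)(n - 5)(n - 7) / -2
  L_3(n) = (n - 4)(n - 5)(n - 6) / 6
Then p(n) = 503/3·L_0(n) + 928/3·L_1(n) + 515·L_2(n) + 2390/3·L_3(n).
Expanding and collecting terms gives p(n) = 2n^3 + 2n^2 + (5/3)n + 1.
Check: p(6) = 515. ✓

p(n) = 2n^3 + 2n^2 + (5/3)n + 1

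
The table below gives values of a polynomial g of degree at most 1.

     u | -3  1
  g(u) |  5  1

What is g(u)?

Write g(u) = au + b. Substituting each data point gives a linear system:
  -3a + b = 5
  a + b = 1
Solving the system yields a = -1, b = 2.
So g(u) = -u + 2.
Check: g(1) = 1. ✓

g(u) = -u + 2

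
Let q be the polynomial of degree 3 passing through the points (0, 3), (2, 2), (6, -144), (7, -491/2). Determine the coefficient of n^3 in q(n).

-1

Write q(n) = an^3 + bn^2 + cn + d. Substituting each data point gives a linear system:
  d = 3
  8a + 4b + 2c + d = 2
  216a + 36b + 6c + d = -144
  343a + 49b + 7c + d = -491/2
Solving the system yields a = -1, b = 2, c = -1/2, d = 3.
So q(n) = -n^3 + 2n^2 - (1/2)n + 3.
The leading coefficient is -1.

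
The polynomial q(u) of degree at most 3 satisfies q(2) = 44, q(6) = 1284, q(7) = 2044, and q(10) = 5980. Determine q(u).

Using the Lagrange interpolation formula with nodes 2, 6, 7, 10:
  L_0(u) = (u - 6)(u - 7)(u - 10) / -160
  L_1(u) = (u - 2)(u - 7)(u - 10) / 16
  L_2(u) = (u - 2)(u - 6)(u - 10) / -15
  L_3(u) = (u - 2)(u - 6)(u - 7) / 96
Then q(u) = 44·L_0(u) + 1284·L_1(u) + 2044·L_2(u) + 5980·L_3(u).
Expanding and collecting terms gives q(u) = 6u³ - 2u.
Check: q(6) = 1284. ✓

q(u) = 6u^3 - 2u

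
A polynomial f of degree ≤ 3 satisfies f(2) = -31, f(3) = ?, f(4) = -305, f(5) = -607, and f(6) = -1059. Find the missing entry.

The 4 known points determine the degree-3 polynomial uniquely.
Write f(t) = at^3 + bt^2 + ct + d. Substituting each data point gives a linear system:
  8a + 4b + 2c + d = -31
  64a + 16b + 4c + d = -305
  125a + 25b + 5c + d = -607
  216a + 36b + 6c + d = -1059
Solving the system yields a = -5, b = 0, c = 3, d = 3.
So f(t) = -5t^3 + 3t + 3.
Then f(3) = -123.

-123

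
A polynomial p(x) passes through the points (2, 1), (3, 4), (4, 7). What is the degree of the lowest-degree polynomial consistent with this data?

Forward differences of the values at x = 2, 3, 4:
  p  : 1  4  7
  Δ  : 3  3
  Δ^2: 0
The first differences are constant (3) and nonzero, while all higher differences vanish, so the minimal degree is 1.

1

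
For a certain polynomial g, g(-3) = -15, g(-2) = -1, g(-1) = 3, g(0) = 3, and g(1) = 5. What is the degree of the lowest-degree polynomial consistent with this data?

3

Forward differences of the values at u = -3, -2, -1, 0, 1:
  g  : -15  -1  3  3  5
  Δ  : 14  4  0  2
  Δ^2: -10  -4  2
  Δ^3: 6  6
  Δ^4: 0
The third differences are constant (6) and nonzero, while all higher differences vanish, so the minimal degree is 3.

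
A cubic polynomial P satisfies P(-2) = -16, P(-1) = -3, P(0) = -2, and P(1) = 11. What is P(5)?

663

Forward differences of the values at s = -2, -1, 0, 1:
  P  : -16  -3  -2  11
  Δ  : 13  1  13
  Δ^2: -12  12
  Δ^3: 24
The third differences are constant, confirming degree 3.
Interpolating (Newton forward form) and evaluating at s = 5 gives P(5) = 663.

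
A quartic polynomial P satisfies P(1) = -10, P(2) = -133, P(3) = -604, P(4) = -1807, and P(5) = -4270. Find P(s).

Using the Lagrange interpolation formula with nodes 1, 2, 3, 4, 5:
  L_0(s) = (s - 2)(s - 3)(s - 4)(s - 5) / 24
  L_1(s) = (s - 1)(s - 3)(s - 4)(s - 5) / -6
  L_2(s) = (s - 1)(s - 2)(s - 4)(s - 5) / 4
  L_3(s) = (s - 1)(s - 2)(s - 3)(s - 5) / -6
  L_4(s) = (s - 1)(s - 2)(s - 3)(s - 4) / 24
Then P(s) = -10·L_0(s) - 133·L_1(s) - 604·L_2(s) - 1807·L_3(s) - 4270·L_4(s).
Expanding and collecting terms gives P(s) = -6s^4 - 4s^3 - 5s + 5.
Check: P(5) = -4270. ✓

P(s) = -6s^4 - 4s^3 - 5s + 5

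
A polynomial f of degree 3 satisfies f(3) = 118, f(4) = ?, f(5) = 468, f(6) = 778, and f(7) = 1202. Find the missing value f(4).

254

The 4 known points determine the degree-3 polynomial uniquely.
Write f(s) = as^3 + bs^2 + cs + d. Substituting each data point gives a linear system:
  27a + 9b + 3c + d = 118
  125a + 25b + 5c + d = 468
  216a + 36b + 6c + d = 778
  343a + 49b + 7c + d = 1202
Solving the system yields a = 3, b = 3, c = 4, d = -2.
So f(s) = 3s^3 + 3s^2 + 4s - 2.
Then f(4) = 254.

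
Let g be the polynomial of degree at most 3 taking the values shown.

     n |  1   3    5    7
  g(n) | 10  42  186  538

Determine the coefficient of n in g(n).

Write g(n) = an^3 + bn^2 + cn + d. Substituting each data point gives a linear system:
  a + b + c + d = 10
  27a + 9b + 3c + d = 42
  125a + 25b + 5c + d = 186
  343a + 49b + 7c + d = 538
Solving the system yields a = 2, b = -4, c = 6, d = 6.
So g(n) = 2n^3 - 4n^2 + 6n + 6.
The coefficient of n is 6.

6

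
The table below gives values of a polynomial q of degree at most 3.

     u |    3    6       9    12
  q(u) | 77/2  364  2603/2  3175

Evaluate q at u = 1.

3/2

Write q(u) = au^3 + bu^2 + cu + d. Substituting each data point gives a linear system:
  27a + 9b + 3c + d = 77/2
  216a + 36b + 6c + d = 364
  729a + 81b + 9c + d = 2603/2
  1728a + 144b + 12c + d = 3175
Solving the system yields a = 2, b = -2, c = 1/2, d = 1.
So q(u) = 2u^3 - 2u^2 + (1/2)u + 1.
Then q(1) = 3/2.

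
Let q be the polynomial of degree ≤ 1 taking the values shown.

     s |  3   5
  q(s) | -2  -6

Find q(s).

q(s) = -2s + 4

Using the Lagrange interpolation formula with nodes 3, 5:
  L_0(s) = (s - 5) / -2
  L_1(s) = (s - 3) / 2
Then q(s) = -2·L_0(s) - 6·L_1(s).
Expanding and collecting terms gives q(s) = -2s + 4.
Check: q(5) = -6. ✓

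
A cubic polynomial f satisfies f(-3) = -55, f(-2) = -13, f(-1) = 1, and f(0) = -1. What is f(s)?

Using the Lagrange interpolation formula with nodes -3, -2, -1, 0:
  L_0(s) = (s + 2)(s + 1)s / -6
  L_1(s) = (s + 3)(s + 1)s / 2
  L_2(s) = (s + 3)(s + 2)s / -2
  L_3(s) = (s + 3)(s + 2)(s + 1) / 6
Then f(s) = -55·L_0(s) - 13·L_1(s) + 1·L_2(s) - 1·L_3(s).
Expanding and collecting terms gives f(s) = 2s^3 - 2s^2 - 6s - 1.
Check: f(-3) = -55. ✓

f(s) = 2s^3 - 2s^2 - 6s - 1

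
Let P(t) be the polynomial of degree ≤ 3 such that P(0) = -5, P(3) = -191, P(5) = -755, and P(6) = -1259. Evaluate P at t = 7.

Write P(t) = at^3 + bt^2 + ct + d. Substituting each data point gives a linear system:
  d = -5
  27a + 9b + 3c + d = -191
  125a + 25b + 5c + d = -755
  216a + 36b + 6c + d = -1259
Solving the system yields a = -5, b = -4, c = -5, d = -5.
So P(t) = -5t^3 - 4t^2 - 5t - 5.
Then P(7) = -1951.

-1951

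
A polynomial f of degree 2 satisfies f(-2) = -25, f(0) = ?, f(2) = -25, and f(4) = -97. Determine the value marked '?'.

The 3 known points determine the degree-2 polynomial uniquely.
Write f(t) = at^2 + bt + c. Substituting each data point gives a linear system:
  4a - 2b + c = -25
  4a + 2b + c = -25
  16a + 4b + c = -97
Solving the system yields a = -6, b = 0, c = -1.
So f(t) = -6t^2 - 1.
Then f(0) = -1.

-1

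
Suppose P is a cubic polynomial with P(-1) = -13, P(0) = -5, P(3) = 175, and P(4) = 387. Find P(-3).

Using the Lagrange interpolation formula with nodes -1, 0, 3, 4:
  L_0(s) = s(s - 3)(s - 4) / -20
  L_1(s) = (s + 1)(s - 3)(s - 4) / 12
  L_2(s) = (s + 1)s(s - 4) / -12
  L_3(s) = (s + 1)s(s - 3) / 20
Then P(s) = -13·L_0(s) - 5·L_1(s) + 175·L_2(s) + 387·L_3(s).
Expanding and collecting terms gives P(s) = 5s³ + 3s² + 6s - 5.
Evaluating at s = -3: P(-3) = -131.

-131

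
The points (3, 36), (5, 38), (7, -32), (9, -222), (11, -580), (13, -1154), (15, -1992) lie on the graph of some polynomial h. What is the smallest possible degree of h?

Forward differences of the values at s = 3, 5, 7, 9, 11, 13, 15:
  h  : 36  38  -32  -222  -580  -1154  -1992
  Δ  : 2  -70  -190  -358  -574  -838
  Δ^2: -72  -120  -168  -216  -264
  Δ^3: -48  -48  -48  -48
  Δ^4: 0  0  0
  Δ^5: 0  0
  Δ^6: 0
The third differences are constant (-48) and nonzero, while all higher differences vanish, so the minimal degree is 3.

3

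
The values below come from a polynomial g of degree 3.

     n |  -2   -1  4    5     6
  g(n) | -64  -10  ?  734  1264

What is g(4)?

380

The 4 known points determine the degree-3 polynomial uniquely.
Write g(n) = an^3 + bn^2 + cn + d. Substituting each data point gives a linear system:
  -8a + 4b - 2c + d = -64
  -a + b - c + d = -10
  125a + 25b + 5c + d = 734
  216a + 36b + 6c + d = 1264
Solving the system yields a = 6, b = -2, c = 6, d = 4.
So g(n) = 6n^3 - 2n^2 + 6n + 4.
Then g(4) = 380.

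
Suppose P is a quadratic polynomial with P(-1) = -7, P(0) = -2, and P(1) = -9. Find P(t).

Using the Lagrange interpolation formula with nodes -1, 0, 1:
  L_0(t) = t(t - 1) / 2
  L_1(t) = (t + 1)(t - 1) / -1
  L_2(t) = (t + 1)t / 2
Then P(t) = -7·L_0(t) - 2·L_1(t) - 9·L_2(t).
Expanding and collecting terms gives P(t) = -6t^2 - t - 2.
Check: P(-1) = -7. ✓

P(t) = -6t^2 - t - 2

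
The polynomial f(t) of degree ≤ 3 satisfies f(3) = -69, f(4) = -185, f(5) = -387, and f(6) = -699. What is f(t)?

f(t) = -4t^3 + 5t^2 - 3t + 3

Write f(t) = at^3 + bt^2 + ct + d. Substituting each data point gives a linear system:
  27a + 9b + 3c + d = -69
  64a + 16b + 4c + d = -185
  125a + 25b + 5c + d = -387
  216a + 36b + 6c + d = -699
Solving the system yields a = -4, b = 5, c = -3, d = 3.
So f(t) = -4t³ + 5t² - 3t + 3.
Check: f(6) = -699. ✓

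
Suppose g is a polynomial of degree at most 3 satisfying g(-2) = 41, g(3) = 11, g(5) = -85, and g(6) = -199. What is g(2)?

17

Using the Lagrange interpolation formula with nodes -2, 3, 5, 6:
  L_0(t) = (t - 3)(t - 5)(t - 6) / -280
  L_1(t) = (t + 2)(t - 5)(t - 6) / 30
  L_2(t) = (t + 2)(t - 3)(t - 6) / -14
  L_3(t) = (t + 2)(t - 3)(t - 5) / 24
Then g(t) = 41·L_0(t) + 11·L_1(t) - 85·L_2(t) - 199·L_3(t).
Expanding and collecting terms gives g(t) = -2t^3 + 6t^2 + 2t + 5.
Evaluating at t = 2: g(2) = 17.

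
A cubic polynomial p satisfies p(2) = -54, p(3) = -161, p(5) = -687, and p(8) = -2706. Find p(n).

Write p(n) = an^3 + bn^2 + cn + d. Substituting each data point gives a linear system:
  8a + 4b + 2c + d = -54
  27a + 9b + 3c + d = -161
  125a + 25b + 5c + d = -687
  512a + 64b + 8c + d = -2706
Solving the system yields a = -5, b = -2, c = -2, d = -2.
So p(n) = -5n^3 - 2n^2 - 2n - 2.
Check: p(2) = -54. ✓

p(n) = -5n^3 - 2n^2 - 2n - 2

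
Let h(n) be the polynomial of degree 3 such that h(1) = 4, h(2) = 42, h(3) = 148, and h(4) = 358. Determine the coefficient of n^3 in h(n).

Write h(n) = an^3 + bn^2 + cn + d. Substituting each data point gives a linear system:
  a + b + c + d = 4
  8a + 4b + 2c + d = 42
  27a + 9b + 3c + d = 148
  64a + 16b + 4c + d = 358
Solving the system yields a = 6, b = -2, c = 2, d = -2.
So h(n) = 6n^3 - 2n^2 + 2n - 2.
The leading coefficient is 6.

6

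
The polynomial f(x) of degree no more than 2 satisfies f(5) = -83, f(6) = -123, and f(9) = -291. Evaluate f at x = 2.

Write f(x) = ax^2 + bx + c. Substituting each data point gives a linear system:
  25a + 5b + c = -83
  36a + 6b + c = -123
  81a + 9b + c = -291
Solving the system yields a = -4, b = 4, c = -3.
So f(x) = -4x² + 4x - 3.
Then f(2) = -11.

-11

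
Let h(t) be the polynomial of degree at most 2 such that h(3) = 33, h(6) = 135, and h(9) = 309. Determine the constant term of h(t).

3

Write h(t) = at^2 + bt + c. Substituting each data point gives a linear system:
  9a + 3b + c = 33
  36a + 6b + c = 135
  81a + 9b + c = 309
Solving the system yields a = 4, b = -2, c = 3.
So h(t) = 4t^2 - 2t + 3.
The constant term is 3.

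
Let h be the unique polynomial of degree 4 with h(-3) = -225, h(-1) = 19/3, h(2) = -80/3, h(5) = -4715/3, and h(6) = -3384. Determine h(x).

h(x) = -3x^4 + (5/3)x^3 + 5x^2 - 6x

Using the Lagrange interpolation formula with nodes -3, -1, 2, 5, 6:
  L_0(x) = (x + 1)(x - 2)(x - 5)(x - 6) / 720
  L_1(x) = (x + 3)(x - 2)(x - 5)(x - 6) / -252
  L_2(x) = (x + 3)(x + 1)(x - 5)(x - 6) / 180
  L_3(x) = (x + 3)(x + 1)(x - 2)(x - 6) / -144
  L_4(x) = (x + 3)(x + 1)(x - 2)(x - 5) / 252
Then h(x) = -225·L_0(x) + 19/3·L_1(x) - 80/3·L_2(x) - 4715/3·L_3(x) - 3384·L_4(x).
Expanding and collecting terms gives h(x) = -3x⁴ + (5/3)x³ + 5x² - 6x.
Check: h(2) = -80/3. ✓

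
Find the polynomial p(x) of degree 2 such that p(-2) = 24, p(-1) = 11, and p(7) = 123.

p(x) = 3x^2 - 4x + 4

Write p(x) = ax^2 + bx + c. Substituting each data point gives a linear system:
  4a - 2b + c = 24
  a - b + c = 11
  49a + 7b + c = 123
Solving the system yields a = 3, b = -4, c = 4.
So p(x) = 3x² - 4x + 4.
Check: p(-1) = 11. ✓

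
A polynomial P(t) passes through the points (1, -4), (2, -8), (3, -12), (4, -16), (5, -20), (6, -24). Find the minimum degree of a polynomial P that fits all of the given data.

1

Forward differences of the values at t = 1, 2, 3, 4, 5, 6:
  P  : -4  -8  -12  -16  -20  -24
  Δ  : -4  -4  -4  -4  -4
  Δ^2: 0  0  0  0
  Δ^3: 0  0  0
  Δ^4: 0  0
  Δ^5: 0
The first differences are constant (-4) and nonzero, while all higher differences vanish, so the minimal degree is 1.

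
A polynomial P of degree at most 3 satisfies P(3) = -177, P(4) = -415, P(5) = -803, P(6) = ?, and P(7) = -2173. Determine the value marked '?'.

-1377

The 4 known points determine the degree-3 polynomial uniquely.
Write P(u) = au^3 + bu^2 + cu + d. Substituting each data point gives a linear system:
  27a + 9b + 3c + d = -177
  64a + 16b + 4c + d = -415
  125a + 25b + 5c + d = -803
  343a + 49b + 7c + d = -2173
Solving the system yields a = -6, b = -3, c = 5, d = -3.
So P(u) = -6u^3 - 3u^2 + 5u - 3.
Then P(6) = -1377.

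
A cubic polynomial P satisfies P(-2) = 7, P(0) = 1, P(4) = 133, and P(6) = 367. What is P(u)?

Using the Lagrange interpolation formula with nodes -2, 0, 4, 6:
  L_0(u) = u(u - 4)(u - 6) / -96
  L_1(u) = (u + 2)(u - 4)(u - 6) / 48
  L_2(u) = (u + 2)u(u - 6) / -48
  L_3(u) = (u + 2)u(u - 4) / 96
Then P(u) = 7·L_0(u) + 1·L_1(u) + 133·L_2(u) + 367·L_3(u).
Expanding and collecting terms gives P(u) = u³ + 4u² + u + 1.
Check: P(6) = 367. ✓

P(u) = u^3 + 4u^2 + u + 1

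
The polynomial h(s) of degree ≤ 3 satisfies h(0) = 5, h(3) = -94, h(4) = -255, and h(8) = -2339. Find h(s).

h(s) = -5s^3 + 3s^2 + 3s + 5

Using the Lagrange interpolation formula with nodes 0, 3, 4, 8:
  L_0(s) = (s - 3)(s - 4)(s - 8) / -96
  L_1(s) = s(s - 4)(s - 8) / 15
  L_2(s) = s(s - 3)(s - 8) / -16
  L_3(s) = s(s - 3)(s - 4) / 160
Then h(s) = 5·L_0(s) - 94·L_1(s) - 255·L_2(s) - 2339·L_3(s).
Expanding and collecting terms gives h(s) = -5s^3 + 3s^2 + 3s + 5.
Check: h(3) = -94. ✓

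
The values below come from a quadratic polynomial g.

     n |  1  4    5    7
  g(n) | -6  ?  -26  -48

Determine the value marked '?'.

The 3 known points determine the degree-2 polynomial uniquely.
Write g(n) = an^2 + bn + c. Substituting each data point gives a linear system:
  a + b + c = -6
  25a + 5b + c = -26
  49a + 7b + c = -48
Solving the system yields a = -1, b = 1, c = -6.
So g(n) = -n² + n - 6.
Then g(4) = -18.

-18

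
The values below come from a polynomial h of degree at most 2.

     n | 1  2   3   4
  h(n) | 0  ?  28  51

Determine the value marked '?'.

11

The 3 known points determine the degree-2 polynomial uniquely.
Write h(n) = an^2 + bn + c. Substituting each data point gives a linear system:
  a + b + c = 0
  9a + 3b + c = 28
  16a + 4b + c = 51
Solving the system yields a = 3, b = 2, c = -5.
So h(n) = 3n^2 + 2n - 5.
Then h(2) = 11.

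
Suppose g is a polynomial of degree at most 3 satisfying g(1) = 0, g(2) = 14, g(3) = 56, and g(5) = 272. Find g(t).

Write g(t) = at^3 + bt^2 + ct + d. Substituting each data point gives a linear system:
  a + b + c + d = 0
  8a + 4b + 2c + d = 14
  27a + 9b + 3c + d = 56
  125a + 25b + 5c + d = 272
Solving the system yields a = 2, b = 2, c = -6, d = 2.
So g(t) = 2t³ + 2t² - 6t + 2.
Check: g(5) = 272. ✓

g(t) = 2t^3 + 2t^2 - 6t + 2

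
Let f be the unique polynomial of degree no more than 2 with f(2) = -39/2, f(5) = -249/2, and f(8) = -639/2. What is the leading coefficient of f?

Write f(x) = ax^2 + bx + c. Substituting each data point gives a linear system:
  4a + 2b + c = -39/2
  25a + 5b + c = -249/2
  64a + 8b + c = -639/2
Solving the system yields a = -5, b = 0, c = 1/2.
So f(x) = -5x^2 + 1/2.
The leading coefficient is -5.

-5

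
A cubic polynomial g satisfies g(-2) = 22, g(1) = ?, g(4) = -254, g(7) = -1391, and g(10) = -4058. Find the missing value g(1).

On equispaced nodes a degree-3 polynomial has vanishing fourth forward difference, so
  g(-2) - 4·g(1) + 6·g(4) - 4·g(7) + g(10) = 0.
Substituting the known values and solving for g(1):
  -4·g(1) = -4
  g(1) = 1.

1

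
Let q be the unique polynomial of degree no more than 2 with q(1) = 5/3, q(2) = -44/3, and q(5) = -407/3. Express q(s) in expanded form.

Write q(s) = as^2 + bs + c. Substituting each data point gives a linear system:
  a + b + c = 5/3
  4a + 2b + c = -44/3
  25a + 5b + c = -407/3
Solving the system yields a = -6, b = 5/3, c = 6.
So q(s) = -6s^2 + (5/3)s + 6.
Check: q(1) = 5/3. ✓

q(s) = -6s^2 + (5/3)s + 6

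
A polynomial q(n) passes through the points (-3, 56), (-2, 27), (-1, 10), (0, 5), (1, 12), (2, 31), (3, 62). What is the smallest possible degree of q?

2

Forward differences of the values at n = -3, -2, -1, 0, 1, 2, 3:
  q  : 56  27  10  5  12  31  62
  Δ  : -29  -17  -5  7  19  31
  Δ^2: 12  12  12  12  12
  Δ^3: 0  0  0  0
  Δ^4: 0  0  0
  Δ^5: 0  0
  Δ^6: 0
The second differences are constant (12) and nonzero, while all higher differences vanish, so the minimal degree is 2.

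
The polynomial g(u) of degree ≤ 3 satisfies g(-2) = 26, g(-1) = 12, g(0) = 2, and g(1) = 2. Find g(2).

Using the Lagrange interpolation formula with nodes -2, -1, 0, 1:
  L_0(u) = (u + 1)u(u - 1) / -6
  L_1(u) = (u + 2)u(u - 1) / 2
  L_2(u) = (u + 2)(u + 1)(u - 1) / -2
  L_3(u) = (u + 2)(u + 1)u / 6
Then g(u) = 26·L_0(u) + 12·L_1(u) + 2·L_2(u) + 2·L_3(u).
Expanding and collecting terms gives g(u) = u^3 + 5u^2 - 6u + 2.
Evaluating at u = 2: g(2) = 18.

18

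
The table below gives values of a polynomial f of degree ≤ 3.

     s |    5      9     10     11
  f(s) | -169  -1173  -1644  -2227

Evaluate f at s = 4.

-78

Write f(s) = as^3 + bs^2 + cs + d. Substituting each data point gives a linear system:
  125a + 25b + 5c + d = -169
  729a + 81b + 9c + d = -1173
  1000a + 100b + 10c + d = -1644
  1331a + 121b + 11c + d = -2227
Solving the system yields a = -2, b = 4, c = -5, d = 6.
So f(s) = -2s^3 + 4s^2 - 5s + 6.
Then f(4) = -78.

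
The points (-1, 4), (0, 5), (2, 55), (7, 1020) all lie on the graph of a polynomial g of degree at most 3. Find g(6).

683

Using the Lagrange interpolation formula with nodes -1, 0, 2, 7:
  L_0(s) = s(s - 2)(s - 7) / -24
  L_1(s) = (s + 1)(s - 2)(s - 7) / 14
  L_2(s) = (s + 1)s(s - 7) / -30
  L_3(s) = (s + 1)s(s - 2) / 280
Then g(s) = 4·L_0(s) + 5·L_1(s) + 55·L_2(s) + 1020·L_3(s).
Expanding and collecting terms gives g(s) = 2s^3 + 6s^2 + 5s + 5.
Evaluating at s = 6: g(6) = 683.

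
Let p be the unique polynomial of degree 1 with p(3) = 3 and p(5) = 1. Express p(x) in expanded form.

p(x) = -x + 6

Write p(x) = ax + b. Substituting each data point gives a linear system:
  3a + b = 3
  5a + b = 1
Solving the system yields a = -1, b = 6.
So p(x) = -x + 6.
Check: p(5) = 1. ✓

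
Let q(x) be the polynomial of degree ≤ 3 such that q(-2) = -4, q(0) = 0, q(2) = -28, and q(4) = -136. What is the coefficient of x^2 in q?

-4

Write q(x) = ax^3 + bx^2 + cx + d. Substituting each data point gives a linear system:
  -8a + 4b - 2c + d = -4
  d = 0
  8a + 4b + 2c + d = -28
  64a + 16b + 4c + d = -136
Solving the system yields a = -1, b = -4, c = -2, d = 0.
So q(x) = -x³ - 4x² - 2x.
The coefficient of x^2 is -4.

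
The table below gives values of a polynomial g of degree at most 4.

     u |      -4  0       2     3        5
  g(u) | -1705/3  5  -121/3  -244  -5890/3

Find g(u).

g(u) = -3u^4 - (5/3)u^3 + 5u^2 - 2u + 5

Write g(u) = au^4 + bu^3 + cu^2 + du + e. Substituting each data point gives a linear system:
  256a - 64b + 16c - 4d + e = -1705/3
  e = 5
  16a + 8b + 4c + 2d + e = -121/3
  81a + 27b + 9c + 3d + e = -244
  625a + 125b + 25c + 5d + e = -5890/3
Solving the system yields a = -3, b = -5/3, c = 5, d = -2, e = 5.
So g(u) = -3u^4 - (5/3)u^3 + 5u^2 - 2u + 5.
Check: g(0) = 5. ✓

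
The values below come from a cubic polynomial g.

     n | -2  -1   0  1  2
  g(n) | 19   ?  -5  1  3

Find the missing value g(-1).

The 4 known points determine the degree-3 polynomial uniquely.
Write g(n) = an^3 + bn^2 + cn + d. Substituting each data point gives a linear system:
  -8a + 4b - 2c + d = 19
  d = -5
  a + b + c + d = 1
  8a + 4b + 2c + d = 3
Solving the system yields a = -2, b = 4, c = 4, d = -5.
So g(n) = -2n³ + 4n² + 4n - 5.
Then g(-1) = -3.

-3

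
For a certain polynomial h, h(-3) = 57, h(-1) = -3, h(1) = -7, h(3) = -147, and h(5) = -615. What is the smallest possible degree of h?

Forward differences of the values at x = -3, -1, 1, 3, 5:
  h  : 57  -3  -7  -147  -615
  Δ  : -60  -4  -140  -468
  Δ^2: 56  -136  -328
  Δ^3: -192  -192
  Δ^4: 0
The third differences are constant (-192) and nonzero, while all higher differences vanish, so the minimal degree is 3.

3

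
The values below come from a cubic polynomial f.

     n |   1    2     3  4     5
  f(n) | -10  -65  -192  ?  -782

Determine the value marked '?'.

On equispaced nodes a degree-3 polynomial has vanishing fourth forward difference, so
  f(1) - 4·f(2) + 6·f(3) - 4·f(4) + f(5) = 0.
Substituting the known values and solving for f(4):
  -4·f(4) = 1684
  f(4) = -421.

-421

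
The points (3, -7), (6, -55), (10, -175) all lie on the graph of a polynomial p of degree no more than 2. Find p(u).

Write p(u) = au^2 + bu + c. Substituting each data point gives a linear system:
  9a + 3b + c = -7
  36a + 6b + c = -55
  100a + 10b + c = -175
Solving the system yields a = -2, b = 2, c = 5.
So p(u) = -2u² + 2u + 5.
Check: p(10) = -175. ✓

p(u) = -2u^2 + 2u + 5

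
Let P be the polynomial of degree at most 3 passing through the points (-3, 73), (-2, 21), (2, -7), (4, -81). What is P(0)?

-5

Using the Lagrange interpolation formula with nodes -3, -2, 2, 4:
  L_0(s) = (s + 2)(s - 2)(s - 4) / -35
  L_1(s) = (s + 3)(s - 2)(s - 4) / 24
  L_2(s) = (s + 3)(s + 2)(s - 4) / -40
  L_3(s) = (s + 3)(s + 2)(s - 2) / 84
Then P(s) = 73·L_0(s) + 21·L_1(s) - 7·L_2(s) - 81·L_3(s).
Expanding and collecting terms gives P(s) = -2s^3 + 3s^2 + s - 5.
Evaluating at s = 0: P(0) = -5.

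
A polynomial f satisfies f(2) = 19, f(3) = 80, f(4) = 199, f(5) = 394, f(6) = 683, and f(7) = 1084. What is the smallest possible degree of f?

Forward differences of the values at x = 2, 3, 4, 5, 6, 7:
  f  : 19  80  199  394  683  1084
  Δ  : 61  119  195  289  401
  Δ^2: 58  76  94  112
  Δ^3: 18  18  18
  Δ^4: 0  0
  Δ^5: 0
The third differences are constant (18) and nonzero, while all higher differences vanish, so the minimal degree is 3.

3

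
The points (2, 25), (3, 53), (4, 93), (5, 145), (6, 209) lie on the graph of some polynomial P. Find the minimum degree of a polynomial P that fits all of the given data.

Forward differences of the values at n = 2, 3, 4, 5, 6:
  P  : 25  53  93  145  209
  Δ  : 28  40  52  64
  Δ^2: 12  12  12
  Δ^3: 0  0
  Δ^4: 0
The second differences are constant (12) and nonzero, while all higher differences vanish, so the minimal degree is 2.

2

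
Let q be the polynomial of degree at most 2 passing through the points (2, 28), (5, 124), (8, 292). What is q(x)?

Write q(x) = ax^2 + bx + c. Substituting each data point gives a linear system:
  4a + 2b + c = 28
  25a + 5b + c = 124
  64a + 8b + c = 292
Solving the system yields a = 4, b = 4, c = 4.
So q(x) = 4x² + 4x + 4.
Check: q(5) = 124. ✓

q(x) = 4x^2 + 4x + 4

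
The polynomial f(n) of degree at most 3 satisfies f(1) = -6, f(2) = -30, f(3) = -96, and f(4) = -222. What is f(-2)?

Write f(n) = an^3 + bn^2 + cn + d. Substituting each data point gives a linear system:
  a + b + c + d = -6
  8a + 4b + 2c + d = -30
  27a + 9b + 3c + d = -96
  64a + 16b + 4c + d = -222
Solving the system yields a = -3, b = -3, c = 6, d = -6.
So f(n) = -3n^3 - 3n^2 + 6n - 6.
Then f(-2) = -6.

-6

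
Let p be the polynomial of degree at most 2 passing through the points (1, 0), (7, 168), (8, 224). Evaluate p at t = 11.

440

Using the Lagrange interpolation formula with nodes 1, 7, 8:
  L_0(t) = (t - 7)(t - 8) / 42
  L_1(t) = (t - 1)(t - 8) / -6
  L_2(t) = (t - 1)(t - 7) / 7
Then p(t) = 0·L_0(t) + 168·L_1(t) + 224·L_2(t).
Expanding and collecting terms gives p(t) = 4t² - 4t.
Evaluating at t = 11: p(11) = 440.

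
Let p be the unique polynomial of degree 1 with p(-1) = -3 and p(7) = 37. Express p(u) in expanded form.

p(u) = 5u + 2

Write p(u) = au + b. Substituting each data point gives a linear system:
  -a + b = -3
  7a + b = 37
Solving the system yields a = 5, b = 2.
So p(u) = 5u + 2.
Check: p(-1) = -3. ✓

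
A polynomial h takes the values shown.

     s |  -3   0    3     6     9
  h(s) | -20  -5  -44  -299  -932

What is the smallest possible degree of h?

Forward differences of the values at s = -3, 0, 3, 6, 9:
  h  : -20  -5  -44  -299  -932
  Δ  : 15  -39  -255  -633
  Δ^2: -54  -216  -378
  Δ^3: -162  -162
  Δ^4: 0
The third differences are constant (-162) and nonzero, while all higher differences vanish, so the minimal degree is 3.

3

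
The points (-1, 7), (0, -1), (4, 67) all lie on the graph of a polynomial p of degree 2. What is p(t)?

p(t) = 5t^2 - 3t - 1

Using the Lagrange interpolation formula with nodes -1, 0, 4:
  L_0(t) = t(t - 4) / 5
  L_1(t) = (t + 1)(t - 4) / -4
  L_2(t) = (t + 1)t / 20
Then p(t) = 7·L_0(t) - 1·L_1(t) + 67·L_2(t).
Expanding and collecting terms gives p(t) = 5t^2 - 3t - 1.
Check: p(4) = 67. ✓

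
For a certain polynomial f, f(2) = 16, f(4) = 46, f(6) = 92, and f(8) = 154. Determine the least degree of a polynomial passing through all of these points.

2

Forward differences of the values at n = 2, 4, 6, 8:
  f  : 16  46  92  154
  Δ  : 30  46  62
  Δ^2: 16  16
  Δ^3: 0
The second differences are constant (16) and nonzero, while all higher differences vanish, so the minimal degree is 2.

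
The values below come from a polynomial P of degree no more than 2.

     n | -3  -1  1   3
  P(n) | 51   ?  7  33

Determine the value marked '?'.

13

On equispaced nodes a degree-2 polynomial has vanishing third forward difference, so
  - P(-3) + 3·P(-1) - 3·P(1) + P(3) = 0.
Substituting the known values and solving for P(-1):
  3·P(-1) = 39
  P(-1) = 13.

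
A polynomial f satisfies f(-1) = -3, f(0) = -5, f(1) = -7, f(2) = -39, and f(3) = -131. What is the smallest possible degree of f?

3

Forward differences of the values at s = -1, 0, 1, 2, 3:
  f  : -3  -5  -7  -39  -131
  Δ  : -2  -2  -32  -92
  Δ^2: 0  -30  -60
  Δ^3: -30  -30
  Δ^4: 0
The third differences are constant (-30) and nonzero, while all higher differences vanish, so the minimal degree is 3.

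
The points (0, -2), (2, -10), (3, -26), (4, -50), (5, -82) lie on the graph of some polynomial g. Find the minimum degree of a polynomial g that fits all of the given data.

2

Divided differences on the nodes 0, 2, 3, 4, 5:
  order 0: -2  -10  -26  -50  -82
  order 1: -4  -16  -24  -32
  order 2: -4  -4  -4
  order 3: 0  0
  order 4: 0
The order-2 divided differences are all -4 (nonzero) and every higher order vanishes, so the data lies on a polynomial of degree exactly 2.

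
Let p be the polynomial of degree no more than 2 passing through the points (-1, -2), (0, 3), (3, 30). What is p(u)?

p(u) = u^2 + 6u + 3

Write p(u) = au^2 + bu + c. Substituting each data point gives a linear system:
  a - b + c = -2
  c = 3
  9a + 3b + c = 30
Solving the system yields a = 1, b = 6, c = 3.
So p(u) = u² + 6u + 3.
Check: p(-1) = -2. ✓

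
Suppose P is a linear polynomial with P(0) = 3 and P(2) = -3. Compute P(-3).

Using the Lagrange interpolation formula with nodes 0, 2:
  L_0(s) = (s - 2) / -2
  L_1(s) = s / 2
Then P(s) = 3·L_0(s) - 3·L_1(s).
Expanding and collecting terms gives P(s) = -3s + 3.
Evaluating at s = -3: P(-3) = 12.

12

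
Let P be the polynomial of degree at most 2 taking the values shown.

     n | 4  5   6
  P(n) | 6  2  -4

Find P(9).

Forward differences of the values at n = 4, 5, 6:
  P  : 6  2  -4
  Δ  : -4  -6
  Δ^2: -2
The second differences are constant, confirming degree 2.
Interpolating (Newton forward form) and evaluating at n = 9 gives P(9) = -34.

-34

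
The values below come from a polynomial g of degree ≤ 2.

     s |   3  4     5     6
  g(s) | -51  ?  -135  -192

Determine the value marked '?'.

-88

On equispaced nodes a degree-2 polynomial has vanishing third forward difference, so
  - g(3) + 3·g(4) - 3·g(5) + g(6) = 0.
Substituting the known values and solving for g(4):
  3·g(4) = -264
  g(4) = -88.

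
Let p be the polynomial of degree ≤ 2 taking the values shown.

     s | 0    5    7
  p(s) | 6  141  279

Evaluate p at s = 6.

204

Write p(s) = as^2 + bs + c. Substituting each data point gives a linear system:
  c = 6
  25a + 5b + c = 141
  49a + 7b + c = 279
Solving the system yields a = 6, b = -3, c = 6.
So p(s) = 6s^2 - 3s + 6.
Then p(6) = 204.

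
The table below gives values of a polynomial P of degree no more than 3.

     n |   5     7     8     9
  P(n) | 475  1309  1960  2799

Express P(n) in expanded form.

Using the Lagrange interpolation formula with nodes 5, 7, 8, 9:
  L_0(n) = (n - 7)(n - 8)(n - 9) / -24
  L_1(n) = (n - 5)(n - 8)(n - 9) / 4
  L_2(n) = (n - 5)(n - 7)(n - 9) / -3
  L_3(n) = (n - 5)(n - 7)(n - 8) / 8
Then P(n) = 475·L_0(n) + 1309·L_1(n) + 1960·L_2(n) + 2799·L_3(n).
Expanding and collecting terms gives P(n) = 4n^3 - 2n^2 + 5n.
Check: P(8) = 1960. ✓

P(n) = 4n^3 - 2n^2 + 5n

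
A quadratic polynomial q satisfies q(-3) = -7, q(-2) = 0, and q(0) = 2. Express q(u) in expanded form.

Using the Lagrange interpolation formula with nodes -3, -2, 0:
  L_0(u) = (u + 2)u / 3
  L_1(u) = (u + 3)u / -2
  L_2(u) = (u + 3)(u + 2) / 6
Then q(u) = -7·L_0(u) + 0·L_1(u) + 2·L_2(u).
Expanding and collecting terms gives q(u) = -2u^2 - 3u + 2.
Check: q(0) = 2. ✓

q(u) = -2u^2 - 3u + 2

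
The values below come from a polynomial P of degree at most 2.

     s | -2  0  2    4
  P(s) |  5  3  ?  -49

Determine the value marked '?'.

-15

On equispaced nodes a degree-2 polynomial has vanishing third forward difference, so
  - P(-2) + 3·P(0) - 3·P(2) + P(4) = 0.
Substituting the known values and solving for P(2):
  -3·P(2) = 45
  P(2) = -15.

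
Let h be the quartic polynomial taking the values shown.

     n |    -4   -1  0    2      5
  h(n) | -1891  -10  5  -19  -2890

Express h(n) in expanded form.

h(n) = -6n^4 + 6n^3 + 3n^2 + 6n + 5

Write h(n) = an^4 + bn^3 + cn^2 + dn + e. Substituting each data point gives a linear system:
  256a - 64b + 16c - 4d + e = -1891
  a - b + c - d + e = -10
  e = 5
  16a + 8b + 4c + 2d + e = -19
  625a + 125b + 25c + 5d + e = -2890
Solving the system yields a = -6, b = 6, c = 3, d = 6, e = 5.
So h(n) = -6n⁴ + 6n³ + 3n² + 6n + 5.
Check: h(5) = -2890. ✓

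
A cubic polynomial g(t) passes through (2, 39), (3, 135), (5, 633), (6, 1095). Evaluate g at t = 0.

Write g(t) = at^3 + bt^2 + ct + d. Substituting each data point gives a linear system:
  8a + 4b + 2c + d = 39
  27a + 9b + 3c + d = 135
  125a + 25b + 5c + d = 633
  216a + 36b + 6c + d = 1095
Solving the system yields a = 5, b = 1, c = -4, d = 3.
So g(t) = 5t³ + t² - 4t + 3.
Then g(0) = 3.

3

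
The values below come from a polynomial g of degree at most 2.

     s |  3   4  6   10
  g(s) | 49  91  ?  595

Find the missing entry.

211

The 3 known points determine the degree-2 polynomial uniquely.
Write g(s) = as^2 + bs + c. Substituting each data point gives a linear system:
  9a + 3b + c = 49
  16a + 4b + c = 91
  100a + 10b + c = 595
Solving the system yields a = 6, b = 0, c = -5.
So g(s) = 6s^2 - 5.
Then g(6) = 211.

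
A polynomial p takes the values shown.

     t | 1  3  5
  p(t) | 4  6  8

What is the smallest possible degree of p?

Forward differences of the values at t = 1, 3, 5:
  p  : 4  6  8
  Δ  : 2  2
  Δ^2: 0
The first differences are constant (2) and nonzero, while all higher differences vanish, so the minimal degree is 1.

1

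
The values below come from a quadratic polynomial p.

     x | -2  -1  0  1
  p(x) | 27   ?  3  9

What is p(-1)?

The 3 known points determine the degree-2 polynomial uniquely.
Write p(x) = ax^2 + bx + c. Substituting each data point gives a linear system:
  4a - 2b + c = 27
  c = 3
  a + b + c = 9
Solving the system yields a = 6, b = 0, c = 3.
So p(x) = 6x^2 + 3.
Then p(-1) = 9.

9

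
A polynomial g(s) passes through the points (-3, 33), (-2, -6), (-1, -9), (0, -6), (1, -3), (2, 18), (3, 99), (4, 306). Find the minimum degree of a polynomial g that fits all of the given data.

Forward differences of the values at s = -3, -2, -1, 0, 1, 2, 3, 4:
  g  : 33  -6  -9  -6  -3  18  99  306
  Δ  : -39  -3  3  3  21  81  207
  Δ^2: 36  6  0  18  60  126
  Δ^3: -30  -6  18  42  66
  Δ^4: 24  24  24  24
  Δ^5: 0  0  0
  Δ^6: 0  0
  Δ^7: 0
The fourth differences are constant (24) and nonzero, while all higher differences vanish, so the minimal degree is 4.

4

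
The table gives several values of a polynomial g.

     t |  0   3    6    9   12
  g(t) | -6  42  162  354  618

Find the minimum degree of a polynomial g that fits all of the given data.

Forward differences of the values at t = 0, 3, 6, 9, 12:
  g  : -6  42  162  354  618
  Δ  : 48  120  192  264
  Δ^2: 72  72  72
  Δ^3: 0  0
  Δ^4: 0
The second differences are constant (72) and nonzero, while all higher differences vanish, so the minimal degree is 2.

2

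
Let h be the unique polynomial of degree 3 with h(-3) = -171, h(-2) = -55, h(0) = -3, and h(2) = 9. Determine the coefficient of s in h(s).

Write h(s) = as^3 + bs^2 + cs + d. Substituting each data point gives a linear system:
  -27a + 9b - 3c + d = -171
  -8a + 4b - 2c + d = -55
  d = -3
  8a + 4b + 2c + d = 9
Solving the system yields a = 5, b = -5, c = -4, d = -3.
So h(s) = 5s^3 - 5s^2 - 4s - 3.
The coefficient of s is -4.

-4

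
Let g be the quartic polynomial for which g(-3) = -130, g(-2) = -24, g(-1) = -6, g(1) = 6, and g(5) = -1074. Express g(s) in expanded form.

Write g(s) = as^4 + bs^3 + cs^2 + ds + e. Substituting each data point gives a linear system:
  81a - 27b + 9c - 3d + e = -130
  16a - 8b + 4c - 2d + e = -24
  a - b + c - d + e = -6
  a + b + c + d + e = 6
  625a + 125b + 25c + 5d + e = -1074
Solving the system yields a = -2, b = 0, c = 6, d = 6, e = -4.
So g(s) = -2s^4 + 6s^2 + 6s - 4.
Check: g(-1) = -6. ✓

g(s) = -2s^4 + 6s^2 + 6s - 4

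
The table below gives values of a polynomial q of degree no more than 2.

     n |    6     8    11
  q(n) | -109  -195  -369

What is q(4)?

-47

Write q(n) = an^2 + bn + c. Substituting each data point gives a linear system:
  36a + 6b + c = -109
  64a + 8b + c = -195
  121a + 11b + c = -369
Solving the system yields a = -3, b = -1, c = 5.
So q(n) = -3n^2 - n + 5.
Then q(4) = -47.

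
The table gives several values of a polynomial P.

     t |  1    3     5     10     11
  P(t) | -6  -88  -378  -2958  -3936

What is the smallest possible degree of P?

3

Divided differences on the nodes 1, 3, 5, 10, 11:
  order 0: -6  -88  -378  -2958  -3936
  order 1: -41  -145  -516  -978
  order 2: -26  -53  -77
  order 3: -3  -3
  order 4: 0
The order-3 divided differences are all -3 (nonzero) and every higher order vanishes, so the data lies on a polynomial of degree exactly 3.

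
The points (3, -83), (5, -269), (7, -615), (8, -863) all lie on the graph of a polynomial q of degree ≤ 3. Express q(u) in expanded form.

Write q(u) = au^3 + bu^2 + cu + d. Substituting each data point gives a linear system:
  27a + 9b + 3c + d = -83
  125a + 25b + 5c + d = -269
  343a + 49b + 7c + d = -615
  512a + 64b + 8c + d = -863
Solving the system yields a = -1, b = -5, c = -4, d = 1.
So q(u) = -u^3 - 5u^2 - 4u + 1.
Check: q(7) = -615. ✓

q(u) = -u^3 - 5u^2 - 4u + 1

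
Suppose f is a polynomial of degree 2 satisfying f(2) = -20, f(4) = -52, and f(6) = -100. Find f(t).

Write f(t) = at^2 + bt + c. Substituting each data point gives a linear system:
  4a + 2b + c = -20
  16a + 4b + c = -52
  36a + 6b + c = -100
Solving the system yields a = -2, b = -4, c = -4.
So f(t) = -2t^2 - 4t - 4.
Check: f(6) = -100. ✓

f(t) = -2t^2 - 4t - 4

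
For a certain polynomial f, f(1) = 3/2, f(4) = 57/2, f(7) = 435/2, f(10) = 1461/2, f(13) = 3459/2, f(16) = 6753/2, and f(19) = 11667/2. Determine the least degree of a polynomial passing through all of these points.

3

Forward differences of the values at n = 1, 4, 7, 10, 13, 16, 19:
  f  : 3/2  57/2  435/2  1461/2  3459/2  6753/2  11667/2
  Δ  : 27  189  513  999  1647  2457
  Δ^2: 162  324  486  648  810
  Δ^3: 162  162  162  162
  Δ^4: 0  0  0
  Δ^5: 0  0
  Δ^6: 0
The third differences are constant (162) and nonzero, while all higher differences vanish, so the minimal degree is 3.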